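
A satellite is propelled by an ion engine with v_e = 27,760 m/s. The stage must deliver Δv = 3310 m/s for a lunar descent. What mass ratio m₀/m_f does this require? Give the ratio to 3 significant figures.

By the Tsiolkovsky rocket equation, m₀/m_f = exp(Δv / v_e) = exp(3310 / 27760.0) = exp(0.1192) = 1.1266.

mass ratio ≈ 1.13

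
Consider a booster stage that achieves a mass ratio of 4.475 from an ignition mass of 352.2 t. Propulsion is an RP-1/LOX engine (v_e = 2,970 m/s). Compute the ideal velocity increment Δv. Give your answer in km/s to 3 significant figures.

Δv ≈ 4.45 km/s

Rocket equation: Δv = v_e · ln(4.475) = 2970.0 × 1.4985 ≈ 4450.6 m/s.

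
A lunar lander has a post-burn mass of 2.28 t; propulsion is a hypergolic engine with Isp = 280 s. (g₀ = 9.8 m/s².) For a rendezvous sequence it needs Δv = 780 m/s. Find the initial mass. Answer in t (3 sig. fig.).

v_e = Isp · g₀ = 280 × 9.8 = 2744.0 m/s.
Using Δv = v_e ln(m₀/m_f): m₀/m_f = exp(Δv / v_e) = exp(780 / 2744.0) = exp(0.2843) = 1.3288.
m₀ = m_f × 1.3288 = 2.28 × 1.3288 = 3.02966 t.

initial mass ≈ 3.03 t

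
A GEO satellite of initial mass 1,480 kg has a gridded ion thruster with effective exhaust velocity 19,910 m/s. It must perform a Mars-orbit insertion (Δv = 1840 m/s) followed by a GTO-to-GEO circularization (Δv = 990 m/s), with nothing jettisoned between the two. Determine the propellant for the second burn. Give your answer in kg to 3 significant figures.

propellant for the second burn ≈ 65.5 kg

After the first burn: m = 1480 × exp(−1840/19910.0) = 1480 × 0.91173 = 1,349.36 kg.
After the second burn: m = 1,349.36 × exp(−990/19910.0) = 1,349.36 × 0.95149 = 1,283.9 kg.
Second-burn propellant = 1,349.36 − 1,283.9 = 65.46 kg.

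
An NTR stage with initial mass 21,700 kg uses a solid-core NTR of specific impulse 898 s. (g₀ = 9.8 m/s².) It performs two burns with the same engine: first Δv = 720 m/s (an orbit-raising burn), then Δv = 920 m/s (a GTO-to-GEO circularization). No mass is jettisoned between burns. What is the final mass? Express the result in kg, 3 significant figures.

v_e = Isp · g₀ = 898 × 9.8 = 8800.4 m/s.
After the first burn: m = 21700 × exp(−720/8800.4) = 21700 × 0.92144 = 19,995.2 kg.
After the second burn: m = 19,995.2 × exp(−920/8800.4) = 19,995.2 × 0.90074 = 18,010.5 kg.

final mass ≈ 18000 kg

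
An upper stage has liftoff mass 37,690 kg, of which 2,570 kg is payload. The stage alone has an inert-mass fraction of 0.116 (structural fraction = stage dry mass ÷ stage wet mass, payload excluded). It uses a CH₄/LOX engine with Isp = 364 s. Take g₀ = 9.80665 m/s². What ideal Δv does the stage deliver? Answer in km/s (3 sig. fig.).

Stage wet mass = m₀ − payload = 37,690 − 2,570 = 35,120 kg.
Stage dry mass = ε × stage wet mass = 0.116 × 35,120 = 4,073.92 kg.
Burnout mass m_f = stage dry + payload = 4,073.92 + 2,570 = 6,643.92 kg.
v_e = Isp · g₀ = 364 × 9.80665 = 3569.6 m/s.
Δv = v_e · ln(37,690/6,643.92) = 3569.6 × ln(5.673) = 3569.6 × 1.7357 ≈ 6196 m/s.

Δv ≈ 6.20 km/s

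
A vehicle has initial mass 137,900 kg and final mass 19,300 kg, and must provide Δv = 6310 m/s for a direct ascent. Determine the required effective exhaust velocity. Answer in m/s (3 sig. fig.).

ln(m₀/m_f) = ln(137900/19300) = ln(7.145) = 1.9664.
Using Δv = v_e ln(m₀/m_f): v_e = Δv / ln(m₀/m_f) = 6310 / 1.9664 = 3208.9 m/s.

v_e ≈ 3210 m/s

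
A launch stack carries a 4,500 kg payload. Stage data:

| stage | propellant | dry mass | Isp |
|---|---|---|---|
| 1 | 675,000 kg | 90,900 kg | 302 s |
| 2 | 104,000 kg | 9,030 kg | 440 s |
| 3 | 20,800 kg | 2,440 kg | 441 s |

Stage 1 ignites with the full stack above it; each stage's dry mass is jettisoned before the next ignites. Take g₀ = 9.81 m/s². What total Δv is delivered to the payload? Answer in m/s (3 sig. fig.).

Ignition mass of stage 1 = 675,000+90,900 + 104,000+9,030 + 20,800+2,440 + 4,500 = 906,670 kg.
Stage 1: m₀ = 906,670 kg, m_f = 906,670 − 675,000 = 231,670 kg; Δv = 302×9.81×ln(3.914) = 2962.6×1.3645 ≈ 4042 m/s.
Stage 2: m₀ = 140,770 kg, m_f = 140,770 − 104,000 = 36,770 kg; Δv = 440×9.81×ln(3.828) = 4316.4×1.3424 ≈ 5795 m/s.
Stage 3: m₀ = 27,740 kg, m_f = 27,740 − 20,800 = 6,940 kg; Δv = 441×9.81×ln(3.997) = 4326.2×1.3856 ≈ 5994 m/s.
Total Δv = 4042 + 5795 + 5994 = 15831 m/s.

Δv ≈ 15800 m/s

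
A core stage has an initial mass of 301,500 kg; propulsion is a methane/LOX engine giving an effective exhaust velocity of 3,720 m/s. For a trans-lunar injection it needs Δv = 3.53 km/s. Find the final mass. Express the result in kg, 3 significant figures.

final mass ≈ 117000 kg

By the Tsiolkovsky rocket equation, m₀/m_f = exp(Δv / v_e) = exp(3530 / 3720.0) = exp(0.9489) = 2.5829.
m_f = m₀ / 2.5829 = 301,500 / 2.5829 = 116,729 kg.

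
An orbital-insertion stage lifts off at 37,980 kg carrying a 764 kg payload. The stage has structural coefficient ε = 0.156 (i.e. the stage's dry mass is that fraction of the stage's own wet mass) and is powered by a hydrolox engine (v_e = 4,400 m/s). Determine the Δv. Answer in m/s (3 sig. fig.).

Δv ≈ 7720 m/s

Stage wet mass = m₀ − payload = 37,980 − 764 = 37,216 kg.
Stage dry mass = ε × stage wet mass = 0.156 × 37,216 = 5,805.7 kg.
Burnout mass m_f = stage dry + payload = 5,805.7 + 764 = 6,569.7 kg.
Δv = v_e · ln(37,980/6,569.7) = 4400.0 × ln(5.781) = 4400.0 × 1.7546 ≈ 7720 m/s.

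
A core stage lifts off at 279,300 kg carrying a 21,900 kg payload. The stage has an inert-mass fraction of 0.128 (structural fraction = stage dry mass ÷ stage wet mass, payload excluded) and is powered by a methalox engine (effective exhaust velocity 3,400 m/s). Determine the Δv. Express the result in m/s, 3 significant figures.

Δv ≈ 5530 m/s

Stage wet mass = m₀ − payload = 279,300 − 21,900 = 257,400 kg.
Stage dry mass = ε × stage wet mass = 0.128 × 257,400 = 32,947.2 kg.
Burnout mass m_f = stage dry + payload = 32,947.2 + 21,900 = 54,847.2 kg.
Δv = v_e · ln(279,300/54,847.2) = 3400.0 × ln(5.092) = 3400.0 × 1.6277 ≈ 5534 m/s.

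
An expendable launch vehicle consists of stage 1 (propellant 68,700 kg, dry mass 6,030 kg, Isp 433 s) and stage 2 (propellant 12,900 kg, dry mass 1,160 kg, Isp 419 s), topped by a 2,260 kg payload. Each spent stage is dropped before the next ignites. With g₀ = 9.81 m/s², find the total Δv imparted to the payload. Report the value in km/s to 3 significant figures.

Ignition mass of stage 1 = 68,700+6,030 + 12,900+1,160 + 2,260 = 91,050 kg.
Stage 1: m₀ = 91,050 kg, m_f = 91,050 − 68,700 = 22,350 kg; Δv = 433×9.81×ln(4.074) = 4247.7×1.4046 ≈ 5966 m/s.
Stage 2: m₀ = 16,320 kg, m_f = 16,320 − 12,900 = 3,420 kg; Δv = 419×9.81×ln(4.772) = 4110.4×1.5628 ≈ 6424 m/s.
Total Δv = 5966 + 6424 = 12390 m/s.

Δv ≈ 12.4 km/s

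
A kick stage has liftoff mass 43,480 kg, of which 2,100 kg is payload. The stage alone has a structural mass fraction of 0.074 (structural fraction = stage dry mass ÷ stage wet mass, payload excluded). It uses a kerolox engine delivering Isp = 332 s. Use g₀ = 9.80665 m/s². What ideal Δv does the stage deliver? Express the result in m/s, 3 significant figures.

Δv ≈ 6940 m/s

Stage wet mass = m₀ − payload = 43,480 − 2,100 = 41,380 kg.
Stage dry mass = ε × stage wet mass = 0.074 × 41,380 = 3,062.12 kg.
Burnout mass m_f = stage dry + payload = 3,062.12 + 2,100 = 5,162.12 kg.
v_e = Isp · g₀ = 332 × 9.80665 = 3255.8 m/s.
By the Tsiolkovsky rocket equation, Δv = v_e · ln(43,480/5,162.12) = 3255.8 × ln(8.423) = 3255.8 × 2.1310 ≈ 6938 m/s.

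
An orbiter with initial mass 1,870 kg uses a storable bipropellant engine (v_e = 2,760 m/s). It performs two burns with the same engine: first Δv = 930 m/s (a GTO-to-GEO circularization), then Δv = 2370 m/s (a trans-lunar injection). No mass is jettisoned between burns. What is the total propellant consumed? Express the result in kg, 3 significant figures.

After the first burn: m = 1870 × exp(−930/2760.0) = 1870 × 0.71394 = 1,335.07 kg.
After the second burn: m = 1,335.07 × exp(−2370/2760.0) = 1,335.07 × 0.42371 = 565.683 kg.
Total propellant = m₀ − m_final = 1870 − 565.683 = 1,304.317 kg.

total propellant consumed ≈ 1300 kg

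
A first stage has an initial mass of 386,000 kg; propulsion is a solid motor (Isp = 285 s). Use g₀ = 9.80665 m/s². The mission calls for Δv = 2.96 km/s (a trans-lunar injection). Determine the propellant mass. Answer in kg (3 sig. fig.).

v_e = Isp · g₀ = 285 × 9.80665 = 2794.9 m/s.
From the ideal rocket equation, m₀/m_f = exp(Δv / v_e) = exp(2960 / 2794.9) = exp(1.0591) = 2.8837.
m_f = 386,000 / 2.8837 = 133,856 kg, so propellant = m₀ − m_f = 386,000 − 133,856 = 252,144 kg.

propellant mass ≈ 252000 kg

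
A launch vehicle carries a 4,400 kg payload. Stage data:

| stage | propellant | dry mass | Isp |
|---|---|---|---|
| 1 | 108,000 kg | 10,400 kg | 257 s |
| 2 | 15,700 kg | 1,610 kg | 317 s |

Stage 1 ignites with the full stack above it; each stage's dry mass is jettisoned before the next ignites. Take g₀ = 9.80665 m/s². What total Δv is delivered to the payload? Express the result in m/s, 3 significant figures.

Ignition mass of stage 1 = 108,000+10,400 + 15,700+1,610 + 4,400 = 140,110 kg.
Stage 1: m₀ = 140,110 kg, m_f = 140,110 − 108,000 = 32,110 kg; Δv = 257×9.80665×ln(4.363) = 2520.3×1.4733 ≈ 3713 m/s.
Stage 2: m₀ = 21,710 kg, m_f = 21,710 − 15,700 = 6,010 kg; Δv = 317×9.80665×ln(3.612) = 3108.7×1.2843 ≈ 3993 m/s.
Total Δv = 3713 + 3993 = 7706 m/s.

Δv ≈ 7710 m/s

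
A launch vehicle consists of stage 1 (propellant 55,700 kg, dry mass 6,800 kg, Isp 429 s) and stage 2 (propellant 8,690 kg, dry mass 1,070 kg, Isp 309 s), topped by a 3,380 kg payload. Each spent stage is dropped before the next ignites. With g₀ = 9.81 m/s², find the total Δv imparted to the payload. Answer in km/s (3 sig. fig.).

Ignition mass of stage 1 = 55,700+6,800 + 8,690+1,070 + 3,380 = 75,640 kg.
Stage 1: m₀ = 75,640 kg, m_f = 75,640 − 55,700 = 19,940 kg; Δv = 429×9.81×ln(3.793) = 4208.5×1.3333 ≈ 5611 m/s.
Stage 2: m₀ = 13,140 kg, m_f = 13,140 − 8,690 = 4,450 kg; Δv = 309×9.81×ln(2.953) = 3031.3×1.0828 ≈ 3282 m/s.
Total Δv = 5611 + 3282 = 8893 m/s.

Δv ≈ 8.89 km/s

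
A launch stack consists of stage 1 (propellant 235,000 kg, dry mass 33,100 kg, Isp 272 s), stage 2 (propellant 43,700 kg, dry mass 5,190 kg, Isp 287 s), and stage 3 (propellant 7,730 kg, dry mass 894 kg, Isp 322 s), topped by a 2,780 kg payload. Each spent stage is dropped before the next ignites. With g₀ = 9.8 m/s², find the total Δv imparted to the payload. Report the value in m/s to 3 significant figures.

Δv ≈ 10600 m/s

Ignition mass of stage 1 = 235,000+33,100 + 43,700+5,190 + 7,730+894 + 2,780 = 328,394 kg.
Stage 1: m₀ = 328,394 kg, m_f = 328,394 − 235,000 = 93,394 kg; Δv = 272×9.8×ln(3.516) = 2665.6×1.2574 ≈ 3352 m/s.
Stage 2: m₀ = 60,294 kg, m_f = 60,294 − 43,700 = 16,594 kg; Δv = 287×9.8×ln(3.633) = 2812.6×1.2902 ≈ 3629 m/s.
Stage 3: m₀ = 11,404 kg, m_f = 11,404 − 7,730 = 3,674 kg; Δv = 322×9.8×ln(3.104) = 3155.6×1.1327 ≈ 3574 m/s.
Total Δv = 3352 + 3629 + 3574 = 10555 m/s.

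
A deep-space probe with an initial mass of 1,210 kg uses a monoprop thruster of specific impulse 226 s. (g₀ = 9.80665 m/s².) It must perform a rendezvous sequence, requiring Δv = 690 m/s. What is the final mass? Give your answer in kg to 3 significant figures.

final mass ≈ 886 kg

v_e = Isp · g₀ = 226 × 9.80665 = 2216.3 m/s.
Rocket equation: m₀/m_f = exp(Δv / v_e) = exp(690 / 2216.3) = exp(0.3113) = 1.3652.
m_f = m₀ / 1.3652 = 1,210 / 1.3652 = 886.317 kg.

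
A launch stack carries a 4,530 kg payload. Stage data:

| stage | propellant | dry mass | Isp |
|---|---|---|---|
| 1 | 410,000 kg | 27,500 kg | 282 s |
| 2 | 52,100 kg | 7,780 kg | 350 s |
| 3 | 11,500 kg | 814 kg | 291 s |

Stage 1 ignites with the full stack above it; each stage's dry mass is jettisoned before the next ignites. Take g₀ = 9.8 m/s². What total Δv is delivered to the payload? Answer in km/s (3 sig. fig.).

Δv ≈ 11.6 km/s

Ignition mass of stage 1 = 410,000+27,500 + 52,100+7,780 + 11,500+814 + 4,530 = 514,224 kg.
Stage 1: m₀ = 514,224 kg, m_f = 514,224 − 410,000 = 104,224 kg; Δv = 282×9.8×ln(4.934) = 2763.6×1.5961 ≈ 4411 m/s.
Stage 2: m₀ = 76,724 kg, m_f = 76,724 − 52,100 = 24,624 kg; Δv = 350×9.8×ln(3.116) = 3430.0×1.1365 ≈ 3898 m/s.
Stage 3: m₀ = 16,844 kg, m_f = 16,844 − 11,500 = 5,344 kg; Δv = 291×9.8×ln(3.152) = 2851.8×1.1480 ≈ 3274 m/s.
Total Δv = 4411 + 3898 + 3274 = 11583 m/s.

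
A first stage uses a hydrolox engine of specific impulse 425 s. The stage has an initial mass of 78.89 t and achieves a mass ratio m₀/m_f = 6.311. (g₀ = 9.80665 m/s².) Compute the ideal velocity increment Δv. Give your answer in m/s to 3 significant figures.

v_e = Isp · g₀ = 425 × 9.80665 = 4167.8 m/s.
Using Δv = v_e ln(m₀/m_f): Δv = v_e · ln(6.311) = 4167.8 × 1.8423 ≈ 7678.4 m/s.

Δv ≈ 7680 m/s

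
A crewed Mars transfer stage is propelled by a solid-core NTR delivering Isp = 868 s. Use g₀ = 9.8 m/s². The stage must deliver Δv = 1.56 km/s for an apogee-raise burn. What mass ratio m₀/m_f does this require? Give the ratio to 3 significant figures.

v_e = Isp · g₀ = 868 × 9.8 = 8506.4 m/s.
By the Tsiolkovsky rocket equation, m₀/m_f = exp(Δv / v_e) = exp(1560 / 8506.4) = exp(0.1834) = 1.2013.

mass ratio ≈ 1.20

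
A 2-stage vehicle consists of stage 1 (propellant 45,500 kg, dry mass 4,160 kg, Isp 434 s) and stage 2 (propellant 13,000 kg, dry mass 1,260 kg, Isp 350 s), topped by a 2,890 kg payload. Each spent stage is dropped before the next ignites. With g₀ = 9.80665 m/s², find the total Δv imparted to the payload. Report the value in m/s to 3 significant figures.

Ignition mass of stage 1 = 45,500+4,160 + 13,000+1,260 + 2,890 = 66,810 kg.
Stage 1: m₀ = 66,810 kg, m_f = 66,810 − 45,500 = 21,310 kg; Δv = 434×9.80665×ln(3.135) = 4256.1×1.1427 ≈ 4863 m/s.
Stage 2: m₀ = 17,150 kg, m_f = 17,150 − 13,000 = 4,150 kg; Δv = 350×9.80665×ln(4.133) = 3432.3×1.4189 ≈ 4870 m/s.
Total Δv = 4863 + 4870 = 9733 m/s.

Δv ≈ 9730 m/s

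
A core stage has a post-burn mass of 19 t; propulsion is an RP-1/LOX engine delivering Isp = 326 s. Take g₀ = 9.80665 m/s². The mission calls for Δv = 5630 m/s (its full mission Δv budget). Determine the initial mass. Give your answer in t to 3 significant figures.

v_e = Isp · g₀ = 326 × 9.80665 = 3197.0 m/s.
By the Tsiolkovsky rocket equation, m₀/m_f = exp(Δv / v_e) = exp(5630 / 3197.0) = exp(1.7610) = 5.8185.
m₀ = m_f × 5.8185 = 19 × 5.8185 = 110.552 t.

initial mass ≈ 111 t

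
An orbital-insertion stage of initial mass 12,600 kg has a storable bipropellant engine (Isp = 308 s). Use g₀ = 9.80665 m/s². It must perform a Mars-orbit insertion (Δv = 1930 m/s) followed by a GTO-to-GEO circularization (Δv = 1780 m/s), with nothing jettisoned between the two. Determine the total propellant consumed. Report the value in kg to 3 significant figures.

total propellant consumed ≈ 8910 kg

v_e = Isp · g₀ = 308 × 9.80665 = 3020.4 m/s.
After the first burn: m = 12600 × exp(−1930/3020.4) = 12600 × 0.52783 = 6,650.66 kg.
After the second burn: m = 6,650.66 × exp(−1780/3020.4) = 6,650.66 × 0.55471 = 3,689.19 kg.
Total propellant = m₀ − m_final = 12600 − 3,689.19 = 8,910.81 kg.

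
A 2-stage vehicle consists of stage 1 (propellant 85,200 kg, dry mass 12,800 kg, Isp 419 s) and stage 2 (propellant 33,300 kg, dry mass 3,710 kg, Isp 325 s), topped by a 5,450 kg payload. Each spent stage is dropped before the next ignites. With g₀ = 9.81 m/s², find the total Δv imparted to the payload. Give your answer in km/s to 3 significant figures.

Δv ≈ 8.72 km/s

Ignition mass of stage 1 = 85,200+12,800 + 33,300+3,710 + 5,450 = 140,460 kg.
Stage 1: m₀ = 140,460 kg, m_f = 140,460 − 85,200 = 55,260 kg; Δv = 419×9.81×ln(2.542) = 4110.4×0.9329 ≈ 3834 m/s.
Stage 2: m₀ = 42,460 kg, m_f = 42,460 − 33,300 = 9,160 kg; Δv = 325×9.81×ln(4.635) = 3188.2×1.5337 ≈ 4890 m/s.
Total Δv = 3834 + 4890 = 8724 m/s.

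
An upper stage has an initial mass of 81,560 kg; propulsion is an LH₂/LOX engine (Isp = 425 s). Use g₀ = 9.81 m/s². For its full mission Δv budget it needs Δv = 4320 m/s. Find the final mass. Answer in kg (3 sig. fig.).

v_e = Isp · g₀ = 425 × 9.81 = 4169.2 m/s.
From the ideal rocket equation, m₀/m_f = exp(Δv / v_e) = exp(4320 / 4169.2) = exp(1.0362) = 2.8184.
m_f = m₀ / 2.8184 = 81,560 / 2.8184 = 28,938.4 kg.

final mass ≈ 28900 kg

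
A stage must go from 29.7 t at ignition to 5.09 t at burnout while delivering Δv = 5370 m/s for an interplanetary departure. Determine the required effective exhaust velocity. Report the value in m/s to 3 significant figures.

ln(m₀/m_f) = ln(29700/5090) = ln(5.835) = 1.7639.
Using Δv = v_e ln(m₀/m_f): v_e = Δv / ln(m₀/m_f) = 5370 / 1.7639 = 3044.4 m/s.

v_e ≈ 3040 m/s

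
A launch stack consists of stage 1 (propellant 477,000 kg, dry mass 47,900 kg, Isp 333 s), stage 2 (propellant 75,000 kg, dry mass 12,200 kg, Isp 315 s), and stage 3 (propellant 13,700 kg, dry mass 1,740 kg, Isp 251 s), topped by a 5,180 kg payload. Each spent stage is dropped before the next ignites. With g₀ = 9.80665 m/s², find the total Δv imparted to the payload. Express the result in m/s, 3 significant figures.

Δv ≈ 10900 m/s

Ignition mass of stage 1 = 477,000+47,900 + 75,000+12,200 + 13,700+1,740 + 5,180 = 632,720 kg.
Stage 1: m₀ = 632,720 kg, m_f = 632,720 − 477,000 = 155,720 kg; Δv = 333×9.80665×ln(4.063) = 3265.6×1.4020 ≈ 4578 m/s.
Stage 2: m₀ = 107,820 kg, m_f = 107,820 − 75,000 = 32,820 kg; Δv = 315×9.80665×ln(3.285) = 3089.1×1.1894 ≈ 3674 m/s.
Stage 3: m₀ = 20,620 kg, m_f = 20,620 − 13,700 = 6,920 kg; Δv = 251×9.80665×ln(2.98) = 2461.5×1.0918 ≈ 2688 m/s.
Total Δv = 4578 + 3674 + 2688 = 10940 m/s.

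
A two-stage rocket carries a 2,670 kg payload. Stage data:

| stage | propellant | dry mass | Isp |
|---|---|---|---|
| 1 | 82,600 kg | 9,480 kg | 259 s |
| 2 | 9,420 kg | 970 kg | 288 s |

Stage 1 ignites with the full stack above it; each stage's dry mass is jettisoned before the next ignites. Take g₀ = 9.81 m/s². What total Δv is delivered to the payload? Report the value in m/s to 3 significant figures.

Δv ≈ 7520 m/s

Ignition mass of stage 1 = 82,600+9,480 + 9,420+970 + 2,670 = 105,140 kg.
Stage 1: m₀ = 105,140 kg, m_f = 105,140 − 82,600 = 22,540 kg; Δv = 259×9.81×ln(4.665) = 2540.8×1.5400 ≈ 3913 m/s.
Stage 2: m₀ = 13,060 kg, m_f = 13,060 − 9,420 = 3,640 kg; Δv = 288×9.81×ln(3.588) = 2825.3×1.2776 ≈ 3609 m/s.
Total Δv = 3913 + 3609 = 7522 m/s.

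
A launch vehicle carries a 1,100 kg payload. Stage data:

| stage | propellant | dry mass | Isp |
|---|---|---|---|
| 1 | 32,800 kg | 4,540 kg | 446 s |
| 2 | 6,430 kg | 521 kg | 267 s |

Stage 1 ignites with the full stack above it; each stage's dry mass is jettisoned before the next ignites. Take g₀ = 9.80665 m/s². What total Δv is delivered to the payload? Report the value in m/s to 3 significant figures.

Δv ≈ 9810 m/s

Ignition mass of stage 1 = 32,800+4,540 + 6,430+521 + 1,100 = 45,391 kg.
Stage 1: m₀ = 45,391 kg, m_f = 45,391 − 32,800 = 12,591 kg; Δv = 446×9.80665×ln(3.605) = 4373.8×1.2823 ≈ 5609 m/s.
Stage 2: m₀ = 8,051 kg, m_f = 8,051 − 6,430 = 1,621 kg; Δv = 267×9.80665×ln(4.967) = 2618.4×1.6028 ≈ 4197 m/s.
Total Δv = 5609 + 4197 = 9806 m/s.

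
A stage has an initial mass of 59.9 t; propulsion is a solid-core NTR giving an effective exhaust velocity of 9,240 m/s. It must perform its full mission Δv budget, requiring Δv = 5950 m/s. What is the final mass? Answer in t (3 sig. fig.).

By the Tsiolkovsky rocket equation, m₀/m_f = exp(Δv / v_e) = exp(5950 / 9240.0) = exp(0.6439) = 1.9040.
m_f = m₀ / 1.9040 = 59.9 / 1.9040 = 31.4601 t.

final mass ≈ 31.5 t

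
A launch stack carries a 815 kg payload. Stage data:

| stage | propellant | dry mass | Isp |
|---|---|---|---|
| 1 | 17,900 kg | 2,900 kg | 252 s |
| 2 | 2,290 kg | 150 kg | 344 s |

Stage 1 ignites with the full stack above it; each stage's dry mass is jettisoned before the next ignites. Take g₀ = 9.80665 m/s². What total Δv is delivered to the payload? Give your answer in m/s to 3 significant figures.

Ignition mass of stage 1 = 17,900+2,900 + 2,290+150 + 815 = 24,055 kg.
Stage 1: m₀ = 24,055 kg, m_f = 24,055 − 17,900 = 6,155 kg; Δv = 252×9.80665×ln(3.908) = 2471.3×1.3631 ≈ 3369 m/s.
Stage 2: m₀ = 3,255 kg, m_f = 3,255 − 2,290 = 965 kg; Δv = 344×9.80665×ln(3.373) = 3373.5×1.2158 ≈ 4102 m/s.
Total Δv = 3369 + 4102 = 7471 m/s.

Δv ≈ 7470 m/s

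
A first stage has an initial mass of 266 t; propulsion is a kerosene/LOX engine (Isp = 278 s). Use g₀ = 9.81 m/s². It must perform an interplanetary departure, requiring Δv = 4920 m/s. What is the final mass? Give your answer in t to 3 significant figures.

final mass ≈ 43.8 t

v_e = Isp · g₀ = 278 × 9.81 = 2727.2 m/s.
m₀/m_f = exp(Δv / v_e) = exp(4920 / 2727.2) = exp(1.8041) = 6.0743.
m_f = m₀ / 6.0743 = 266 / 6.0743 = 43.7911 t.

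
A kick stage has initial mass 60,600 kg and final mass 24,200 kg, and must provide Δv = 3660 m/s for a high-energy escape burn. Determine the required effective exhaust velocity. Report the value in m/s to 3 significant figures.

ln(m₀/m_f) = ln(60600/24200) = ln(2.504) = 0.9179.
Using Δv = v_e ln(m₀/m_f): v_e = Δv / ln(m₀/m_f) = 3660 / 0.9179 = 3987.2 m/s.

v_e ≈ 3990 m/s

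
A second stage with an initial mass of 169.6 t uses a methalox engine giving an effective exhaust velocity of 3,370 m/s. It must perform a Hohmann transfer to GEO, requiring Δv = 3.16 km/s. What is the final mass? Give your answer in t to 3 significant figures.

Rocket equation: m₀/m_f = exp(Δv / v_e) = exp(3160 / 3370.0) = exp(0.9377) = 2.5541.
m_f = m₀ / 2.5541 = 169.6 / 2.5541 = 66.403 t.

final mass ≈ 66.4 t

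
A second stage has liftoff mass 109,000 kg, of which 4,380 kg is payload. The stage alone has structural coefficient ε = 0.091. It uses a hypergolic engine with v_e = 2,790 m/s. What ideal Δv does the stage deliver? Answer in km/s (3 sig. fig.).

Δv ≈ 5.75 km/s

Stage wet mass = m₀ − payload = 109,000 − 4,380 = 104,620 kg.
Stage dry mass = ε × stage wet mass = 0.091 × 104,620 = 9,520.42 kg.
Burnout mass m_f = stage dry + payload = 9,520.42 + 4,380 = 13,900.42 kg.
Using Δv = v_e ln(m₀/m_f): Δv = v_e · ln(109,000/13,900.42) = 2790.0 × ln(7.841) = 2790.0 × 2.0594 ≈ 5746 m/s.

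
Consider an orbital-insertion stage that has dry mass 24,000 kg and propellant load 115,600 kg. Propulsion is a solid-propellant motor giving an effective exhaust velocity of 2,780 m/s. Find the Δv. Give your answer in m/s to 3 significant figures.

m₀ = m_dry + m_prop = 24,000 + 115,600 = 139,600 kg.
Δv = v_e · ln(m₀/m_f) = 2780.0 × ln(5.817) = 2780.0 × 1.7607 ≈ 4894.8 m/s.

Δv ≈ 4890 m/s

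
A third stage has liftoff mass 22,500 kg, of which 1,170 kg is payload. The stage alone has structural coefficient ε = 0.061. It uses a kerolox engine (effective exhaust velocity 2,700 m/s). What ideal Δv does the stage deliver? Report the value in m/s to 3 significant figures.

Δv ≈ 5960 m/s

Stage wet mass = m₀ − payload = 22,500 − 1,170 = 21,330 kg.
Stage dry mass = ε × stage wet mass = 0.061 × 21,330 = 1,301.13 kg.
Burnout mass m_f = stage dry + payload = 1,301.13 + 1,170 = 2,471.13 kg.
From the ideal rocket equation, Δv = v_e · ln(22,500/2,471.13) = 2700.0 × ln(9.105) = 2700.0 × 2.2088 ≈ 5964 m/s.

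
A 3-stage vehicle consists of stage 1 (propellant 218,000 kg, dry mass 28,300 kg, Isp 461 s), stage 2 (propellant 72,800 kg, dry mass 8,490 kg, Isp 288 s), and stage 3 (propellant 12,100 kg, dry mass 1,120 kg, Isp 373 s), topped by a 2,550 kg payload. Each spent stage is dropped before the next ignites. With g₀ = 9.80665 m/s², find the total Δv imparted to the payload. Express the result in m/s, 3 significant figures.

Δv ≈ 13800 m/s

Ignition mass of stage 1 = 218,000+28,300 + 72,800+8,490 + 12,100+1,120 + 2,550 = 343,360 kg.
Stage 1: m₀ = 343,360 kg, m_f = 343,360 − 218,000 = 125,360 kg; Δv = 461×9.80665×ln(2.739) = 4520.9×1.0076 ≈ 4555 m/s.
Stage 2: m₀ = 97,060 kg, m_f = 97,060 − 72,800 = 24,260 kg; Δv = 288×9.80665×ln(4.001) = 2824.3×1.3865 ≈ 3916 m/s.
Stage 3: m₀ = 15,770 kg, m_f = 15,770 − 12,100 = 3,670 kg; Δv = 373×9.80665×ln(4.297) = 3657.9×1.4579 ≈ 5333 m/s.
Total Δv = 4555 + 3916 + 5333 = 13804 m/s.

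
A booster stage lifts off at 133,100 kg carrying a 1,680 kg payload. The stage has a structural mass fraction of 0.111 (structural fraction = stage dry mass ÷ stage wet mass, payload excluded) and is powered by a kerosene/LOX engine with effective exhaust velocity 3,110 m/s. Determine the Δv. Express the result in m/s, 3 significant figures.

Δv ≈ 6540 m/s

Stage wet mass = m₀ − payload = 133,100 − 1,680 = 131,420 kg.
Stage dry mass = ε × stage wet mass = 0.111 × 131,420 = 14,587.6 kg.
Burnout mass m_f = stage dry + payload = 14,587.6 + 1,680 = 16,267.6 kg.
From the ideal rocket equation, Δv = v_e · ln(133,100/16,267.6) = 3110.0 × ln(8.182) = 3110.0 × 2.1019 ≈ 6537 m/s.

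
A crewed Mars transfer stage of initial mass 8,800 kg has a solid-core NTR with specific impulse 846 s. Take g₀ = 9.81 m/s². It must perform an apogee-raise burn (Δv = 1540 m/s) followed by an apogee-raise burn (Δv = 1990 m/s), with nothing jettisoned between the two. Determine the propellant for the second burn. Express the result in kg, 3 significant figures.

v_e = Isp · g₀ = 846 × 9.81 = 8299.3 m/s.
After the first burn: m = 8800 × exp(−1540/8299.3) = 8800 × 0.83064 = 7,309.63 kg.
After the second burn: m = 7,309.63 × exp(−1990/8299.3) = 7,309.63 × 0.78680 = 5,751.22 kg.
Second-burn propellant = 7,309.63 − 5,751.22 = 1,558.41 kg.

propellant for the second burn ≈ 1560 kg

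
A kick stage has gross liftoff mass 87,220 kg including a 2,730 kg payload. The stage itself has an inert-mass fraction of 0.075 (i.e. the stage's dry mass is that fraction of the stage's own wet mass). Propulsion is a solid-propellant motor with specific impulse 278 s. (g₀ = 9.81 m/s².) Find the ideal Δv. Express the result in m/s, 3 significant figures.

Stage wet mass = m₀ − payload = 87,220 − 2,730 = 84,490 kg.
Stage dry mass = ε × stage wet mass = 0.075 × 84,490 = 6,336.75 kg.
Burnout mass m_f = stage dry + payload = 6,336.75 + 2,730 = 9,066.75 kg.
v_e = Isp · g₀ = 278 × 9.81 = 2727.2 m/s.
By the Tsiolkovsky rocket equation, Δv = v_e · ln(87,220/9,066.75) = 2727.2 × ln(9.62) = 2727.2 × 2.2638 ≈ 6174 m/s.

Δv ≈ 6170 m/s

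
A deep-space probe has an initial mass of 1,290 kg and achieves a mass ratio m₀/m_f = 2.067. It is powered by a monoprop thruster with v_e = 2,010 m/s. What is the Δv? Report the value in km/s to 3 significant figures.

Δv ≈ 1.46 km/s

Using Δv = v_e ln(m₀/m_f): Δv = v_e · ln(2.067) = 2010.0 × 0.7261 ≈ 1459.5 m/s.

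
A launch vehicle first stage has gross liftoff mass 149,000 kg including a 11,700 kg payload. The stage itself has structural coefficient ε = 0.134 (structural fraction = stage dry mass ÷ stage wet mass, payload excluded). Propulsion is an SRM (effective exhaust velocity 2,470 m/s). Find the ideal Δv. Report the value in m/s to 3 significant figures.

Stage wet mass = m₀ − payload = 149,000 − 11,700 = 137,300 kg.
Stage dry mass = ε × stage wet mass = 0.134 × 137,300 = 18,398.2 kg.
Burnout mass m_f = stage dry + payload = 18,398.2 + 11,700 = 30,098.2 kg.
By the Tsiolkovsky rocket equation, Δv = v_e · ln(149,000/30,098.2) = 2470.0 × ln(4.95) = 2470.0 × 1.5995 ≈ 3951 m/s.

Δv ≈ 3950 m/s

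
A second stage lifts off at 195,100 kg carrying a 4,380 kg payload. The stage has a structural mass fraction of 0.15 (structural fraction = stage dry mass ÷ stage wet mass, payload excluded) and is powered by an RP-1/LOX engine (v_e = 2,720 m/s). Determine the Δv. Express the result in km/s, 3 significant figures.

Δv ≈ 4.83 km/s

Stage wet mass = m₀ − payload = 195,100 − 4,380 = 190,720 kg.
Stage dry mass = ε × stage wet mass = 0.15 × 190,720 = 28,608 kg.
Burnout mass m_f = stage dry + payload = 28,608 + 4,380 = 32,988 kg.
Rocket equation: Δv = v_e · ln(195,100/32,988) = 2720.0 × ln(5.914) = 2720.0 × 1.7774 ≈ 4834 m/s.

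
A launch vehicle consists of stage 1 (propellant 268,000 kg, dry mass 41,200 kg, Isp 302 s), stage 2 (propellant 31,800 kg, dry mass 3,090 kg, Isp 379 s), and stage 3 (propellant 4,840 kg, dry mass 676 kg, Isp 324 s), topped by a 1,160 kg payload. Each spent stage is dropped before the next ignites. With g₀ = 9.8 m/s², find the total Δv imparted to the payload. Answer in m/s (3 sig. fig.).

Ignition mass of stage 1 = 268,000+41,200 + 31,800+3,090 + 4,840+676 + 1,160 = 350,766 kg.
Stage 1: m₀ = 350,766 kg, m_f = 350,766 − 268,000 = 82,766 kg; Δv = 302×9.8×ln(4.238) = 2959.6×1.4441 ≈ 4274 m/s.
Stage 2: m₀ = 41,566 kg, m_f = 41,566 − 31,800 = 9,766 kg; Δv = 379×9.8×ln(4.256) = 3714.2×1.4484 ≈ 5380 m/s.
Stage 3: m₀ = 6,676 kg, m_f = 6,676 − 4,840 = 1,836 kg; Δv = 324×9.8×ln(3.636) = 3175.2×1.2909 ≈ 4099 m/s.
Total Δv = 4274 + 5380 + 4099 = 13753 m/s.

Δv ≈ 13800 m/s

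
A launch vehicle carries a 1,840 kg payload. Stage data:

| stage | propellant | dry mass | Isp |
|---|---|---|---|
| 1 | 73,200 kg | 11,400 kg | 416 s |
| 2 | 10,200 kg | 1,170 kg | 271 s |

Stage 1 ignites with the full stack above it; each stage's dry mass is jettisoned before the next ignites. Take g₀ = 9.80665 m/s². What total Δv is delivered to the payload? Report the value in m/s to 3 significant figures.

Ignition mass of stage 1 = 73,200+11,400 + 10,200+1,170 + 1,840 = 97,810 kg.
Stage 1: m₀ = 97,810 kg, m_f = 97,810 − 73,200 = 24,610 kg; Δv = 416×9.80665×ln(3.974) = 4079.6×1.3799 ≈ 5629 m/s.
Stage 2: m₀ = 13,210 kg, m_f = 13,210 − 10,200 = 3,010 kg; Δv = 271×9.80665×ln(4.389) = 2657.6×1.4790 ≈ 3931 m/s.
Total Δv = 5629 + 3931 = 9560 m/s.

Δv ≈ 9560 m/s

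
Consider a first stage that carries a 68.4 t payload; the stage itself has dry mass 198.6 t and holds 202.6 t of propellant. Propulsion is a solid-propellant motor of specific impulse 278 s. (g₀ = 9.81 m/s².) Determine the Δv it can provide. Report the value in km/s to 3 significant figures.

v_e = Isp · g₀ = 278 × 9.81 = 2727.2 m/s.
m₀ = payload + dry + propellant = 68.4 + 198.6 + 202.6 = 469.6 t.
m_f = payload + dry = 68.4 + 198.6 = 267 t.
By the Tsiolkovsky rocket equation, Δv = v_e · ln(m₀/m_f) = 2727.2 × ln(1.759) = 2727.2 × 0.5646 ≈ 1539.9 m/s.

Δv ≈ 1.54 km/s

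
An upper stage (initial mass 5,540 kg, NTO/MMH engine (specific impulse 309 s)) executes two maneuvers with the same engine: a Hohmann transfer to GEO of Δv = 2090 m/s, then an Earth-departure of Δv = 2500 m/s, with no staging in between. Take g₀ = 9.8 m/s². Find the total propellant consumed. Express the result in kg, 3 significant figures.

v_e = Isp · g₀ = 309 × 9.8 = 3028.2 m/s.
After the first burn: m = 5540 × exp(−2090/3028.2) = 5540 × 0.50149 = 2,778.25 kg.
After the second burn: m = 2,778.25 × exp(−2500/3028.2) = 2,778.25 × 0.43798 = 1,216.82 kg.
Total propellant = m₀ − m_final = 5540 − 1,216.82 = 4,323.18 kg.

total propellant consumed ≈ 4320 kg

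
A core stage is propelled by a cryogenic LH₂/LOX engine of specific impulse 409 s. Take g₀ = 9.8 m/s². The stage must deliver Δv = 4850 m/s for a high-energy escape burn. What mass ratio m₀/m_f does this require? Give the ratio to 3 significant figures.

mass ratio ≈ 3.35

v_e = Isp · g₀ = 409 × 9.8 = 4008.2 m/s.
By the Tsiolkovsky rocket equation, m₀/m_f = exp(Δv / v_e) = exp(4850 / 4008.2) = exp(1.2100) = 3.3535.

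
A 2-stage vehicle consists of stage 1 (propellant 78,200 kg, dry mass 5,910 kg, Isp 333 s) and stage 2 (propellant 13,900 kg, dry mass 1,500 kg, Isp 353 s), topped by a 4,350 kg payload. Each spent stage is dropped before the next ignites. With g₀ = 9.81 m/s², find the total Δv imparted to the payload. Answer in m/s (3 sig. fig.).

Δv ≈ 8780 m/s

Ignition mass of stage 1 = 78,200+5,910 + 13,900+1,500 + 4,350 = 103,860 kg.
Stage 1: m₀ = 103,860 kg, m_f = 103,860 − 78,200 = 25,660 kg; Δv = 333×9.81×ln(4.048) = 3266.7×1.3981 ≈ 4567 m/s.
Stage 2: m₀ = 19,750 kg, m_f = 19,750 − 13,900 = 5,850 kg; Δv = 353×9.81×ln(3.376) = 3462.9×1.2167 ≈ 4213 m/s.
Total Δv = 4567 + 4213 = 8780 m/s.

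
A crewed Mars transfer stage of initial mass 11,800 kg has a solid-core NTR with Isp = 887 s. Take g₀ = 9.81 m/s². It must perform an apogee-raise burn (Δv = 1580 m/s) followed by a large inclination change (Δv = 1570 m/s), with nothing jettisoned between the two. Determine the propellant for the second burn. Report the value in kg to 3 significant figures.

v_e = Isp · g₀ = 887 × 9.81 = 8701.5 m/s.
After the first burn: m = 11800 × exp(−1580/8701.5) = 11800 × 0.83395 = 9,840.61 kg.
After the second burn: m = 9,840.61 × exp(−1570/8701.5) = 9,840.61 × 0.83491 = 8,216.02 kg.
Second-burn propellant = 9,840.61 − 8,216.02 = 1,624.59 kg.

propellant for the second burn ≈ 1620 kg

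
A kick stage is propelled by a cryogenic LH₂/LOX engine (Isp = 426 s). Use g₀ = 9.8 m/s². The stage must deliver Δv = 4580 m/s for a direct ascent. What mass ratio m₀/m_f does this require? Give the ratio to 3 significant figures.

v_e = Isp · g₀ = 426 × 9.8 = 4174.8 m/s.
By the Tsiolkovsky rocket equation, m₀/m_f = exp(Δv / v_e) = exp(4580 / 4174.8) = exp(1.0971) = 2.9953.

mass ratio ≈ 3.00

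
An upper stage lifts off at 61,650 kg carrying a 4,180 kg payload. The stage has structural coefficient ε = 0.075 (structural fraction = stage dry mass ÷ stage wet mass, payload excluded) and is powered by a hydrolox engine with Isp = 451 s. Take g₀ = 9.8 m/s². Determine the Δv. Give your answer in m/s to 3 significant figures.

Δv ≈ 8760 m/s

Stage wet mass = m₀ − payload = 61,650 − 4,180 = 57,470 kg.
Stage dry mass = ε × stage wet mass = 0.075 × 57,470 = 4,310.25 kg.
Burnout mass m_f = stage dry + payload = 4,310.25 + 4,180 = 8,490.25 kg.
v_e = Isp · g₀ = 451 × 9.8 = 4419.8 m/s.
By the Tsiolkovsky rocket equation, Δv = v_e · ln(61,650/8,490.25) = 4419.8 × ln(7.261) = 4419.8 × 1.9826 ≈ 8762 m/s.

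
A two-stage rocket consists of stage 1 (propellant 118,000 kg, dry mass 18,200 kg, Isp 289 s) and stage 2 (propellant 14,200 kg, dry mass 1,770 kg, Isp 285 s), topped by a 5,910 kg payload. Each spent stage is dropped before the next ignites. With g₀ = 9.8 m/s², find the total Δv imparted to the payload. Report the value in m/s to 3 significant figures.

Δv ≈ 6810 m/s

Ignition mass of stage 1 = 118,000+18,200 + 14,200+1,770 + 5,910 = 158,080 kg.
Stage 1: m₀ = 158,080 kg, m_f = 158,080 − 118,000 = 40,080 kg; Δv = 289×9.8×ln(3.944) = 2832.2×1.3722 ≈ 3886 m/s.
Stage 2: m₀ = 21,880 kg, m_f = 21,880 − 14,200 = 7,680 kg; Δv = 285×9.8×ln(2.849) = 2793.0×1.0470 ≈ 2924 m/s.
Total Δv = 3886 + 2924 = 6810 m/s.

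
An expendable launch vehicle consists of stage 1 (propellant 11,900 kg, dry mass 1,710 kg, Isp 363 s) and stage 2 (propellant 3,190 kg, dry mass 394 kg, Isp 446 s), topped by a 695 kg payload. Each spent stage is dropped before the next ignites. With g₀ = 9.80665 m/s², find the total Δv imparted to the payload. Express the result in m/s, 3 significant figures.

Ignition mass of stage 1 = 11,900+1,710 + 3,190+394 + 695 = 17,889 kg.
Stage 1: m₀ = 17,889 kg, m_f = 17,889 − 11,900 = 5,989 kg; Δv = 363×9.80665×ln(2.987) = 3559.8×1.0943 ≈ 3895 m/s.
Stage 2: m₀ = 4,279 kg, m_f = 4,279 − 3,190 = 1,089 kg; Δv = 446×9.80665×ln(3.929) = 4373.8×1.3685 ≈ 5985 m/s.
Total Δv = 3895 + 5985 = 9880 m/s.

Δv ≈ 9880 m/s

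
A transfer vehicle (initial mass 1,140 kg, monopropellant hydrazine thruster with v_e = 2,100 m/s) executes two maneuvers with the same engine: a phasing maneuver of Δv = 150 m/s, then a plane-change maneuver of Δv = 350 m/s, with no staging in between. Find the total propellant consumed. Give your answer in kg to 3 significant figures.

After the first burn: m = 1140 × exp(−150/2100.0) = 1140 × 0.93106 = 1,061.41 kg.
After the second burn: m = 1,061.41 × exp(−350/2100.0) = 1,061.41 × 0.84648 = 898.462 kg.
Total propellant = m₀ − m_final = 1140 − 898.462 = 241.538 kg.

total propellant consumed ≈ 242 kg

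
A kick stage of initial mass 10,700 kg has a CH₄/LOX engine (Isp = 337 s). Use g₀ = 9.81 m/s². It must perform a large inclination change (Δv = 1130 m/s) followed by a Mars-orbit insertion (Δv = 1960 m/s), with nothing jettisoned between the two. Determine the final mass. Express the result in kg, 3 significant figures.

v_e = Isp · g₀ = 337 × 9.81 = 3306.0 m/s.
After the first burn: m = 10700 × exp(−1130/3306.0) = 10700 × 0.71049 = 7,602.24 kg.
After the second burn: m = 7,602.24 × exp(−1960/3306.0) = 7,602.24 × 0.55274 = 4,202.06 kg.

final mass ≈ 4200 kg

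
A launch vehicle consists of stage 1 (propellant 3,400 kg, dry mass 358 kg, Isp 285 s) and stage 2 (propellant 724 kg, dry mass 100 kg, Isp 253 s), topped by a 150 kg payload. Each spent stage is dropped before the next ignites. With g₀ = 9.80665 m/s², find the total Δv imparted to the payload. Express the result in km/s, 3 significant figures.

Δv ≈ 6.92 km/s

Ignition mass of stage 1 = 3,400+358 + 724+100 + 150 = 4,732 kg.
Stage 1: m₀ = 4,732 kg, m_f = 4,732 − 3,400 = 1,332 kg; Δv = 285×9.80665×ln(3.553) = 2794.9×1.2677 ≈ 3543 m/s.
Stage 2: m₀ = 974 kg, m_f = 974 − 724 = 250 kg; Δv = 253×9.80665×ln(3.896) = 2481.1×1.3600 ≈ 3374 m/s.
Total Δv = 3543 + 3374 = 6917 m/s.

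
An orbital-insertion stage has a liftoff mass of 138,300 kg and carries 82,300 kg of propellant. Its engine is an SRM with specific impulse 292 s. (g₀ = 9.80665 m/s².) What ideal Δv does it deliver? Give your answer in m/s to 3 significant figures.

v_e = Isp · g₀ = 292 × 9.80665 = 2863.5 m/s.
m_f = m₀ − m_prop = 138,300 − 82,300 = 56,000 kg.
Δv = v_e · ln(m₀/m_f) = 2863.5 × ln(2.47) = 2863.5 × 0.9041 ≈ 2588.9 m/s.

Δv ≈ 2590 m/s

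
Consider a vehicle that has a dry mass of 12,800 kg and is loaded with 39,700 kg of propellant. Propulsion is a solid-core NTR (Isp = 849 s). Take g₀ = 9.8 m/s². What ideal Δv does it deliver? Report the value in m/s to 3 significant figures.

Δv ≈ 11700 m/s

v_e = Isp · g₀ = 849 × 9.8 = 8320.2 m/s.
m₀ = m_dry + m_prop = 12,800 + 39,700 = 52,500 kg.
Rocket equation: Δv = v_e · ln(m₀/m_f) = 8320.2 × ln(4.102) = 8320.2 × 1.4114 ≈ 11742.9 m/s.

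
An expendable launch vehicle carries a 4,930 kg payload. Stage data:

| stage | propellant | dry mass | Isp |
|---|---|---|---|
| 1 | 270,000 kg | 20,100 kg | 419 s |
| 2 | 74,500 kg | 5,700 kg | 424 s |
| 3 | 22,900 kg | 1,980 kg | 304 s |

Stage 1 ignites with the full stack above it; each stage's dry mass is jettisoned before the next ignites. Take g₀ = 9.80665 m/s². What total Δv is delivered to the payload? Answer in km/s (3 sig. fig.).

Δv ≈ 13.7 km/s

Ignition mass of stage 1 = 270,000+20,100 + 74,500+5,700 + 22,900+1,980 + 4,930 = 400,110 kg.
Stage 1: m₀ = 400,110 kg, m_f = 400,110 − 270,000 = 130,110 kg; Δv = 419×9.80665×ln(3.075) = 4109.0×1.1234 ≈ 4616 m/s.
Stage 2: m₀ = 110,010 kg, m_f = 110,010 − 74,500 = 35,510 kg; Δv = 424×9.80665×ln(3.098) = 4158.0×1.1308 ≈ 4702 m/s.
Stage 3: m₀ = 29,810 kg, m_f = 29,810 − 22,900 = 6,910 kg; Δv = 304×9.80665×ln(4.314) = 2981.2×1.4619 ≈ 4358 m/s.
Total Δv = 4616 + 4702 + 4358 = 13676 m/s.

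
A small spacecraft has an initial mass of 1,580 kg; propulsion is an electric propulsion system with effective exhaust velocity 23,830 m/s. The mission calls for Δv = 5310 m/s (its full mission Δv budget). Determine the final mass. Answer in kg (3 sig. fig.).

By the Tsiolkovsky rocket equation, m₀/m_f = exp(Δv / v_e) = exp(5310 / 23830.0) = exp(0.2228) = 1.2496.
m_f = m₀ / 1.2496 = 1,580 / 1.2496 = 1,264.4 kg.

final mass ≈ 1260 kg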